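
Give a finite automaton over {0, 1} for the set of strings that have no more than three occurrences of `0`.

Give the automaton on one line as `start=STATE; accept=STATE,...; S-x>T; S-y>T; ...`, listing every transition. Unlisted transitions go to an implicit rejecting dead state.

Count `0`s, saturating at 4: states A through D mean 0 through 3 `0`s seen; E means more than 3. Each `0` increments (capped at E); other symbols loop. Accept from {A, B, C, D}.
       0  1 
>* A   B  A 
 * B   C  B 
 * C   D  C 
 * D   E  D 
   E   E  E 
(> = start, * = accepting)

start=A; accept=A,B,C,D; A-0>B; A-1>A; B-0>C; B-1>B; C-0>D; C-1>C; D-0>E; D-1>D; E-0>E; E-1>E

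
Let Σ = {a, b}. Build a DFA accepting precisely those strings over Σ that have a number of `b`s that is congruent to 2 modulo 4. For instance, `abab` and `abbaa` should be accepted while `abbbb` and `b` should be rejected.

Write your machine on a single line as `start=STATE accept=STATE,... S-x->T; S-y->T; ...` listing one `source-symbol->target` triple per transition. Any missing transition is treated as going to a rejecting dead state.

start=q0; accept=q2; q0-a->q0; q0-b->q1; q1-a->q1; q1-b->q2; q2-a->q2; q2-b->q3; q3-a->q3; q3-b->q0

The only thing that matters is how many `b`s have appeared, reduced mod 4. Use one state per residue: q0 for 0, …, q3 for 3. Reading `b` moves to the next residue; anything else stays put. q2 is accepting.
4 states suffice.
        a   b  
>  q0   q0  q1 
   q1   q1  q2 
 * q2   q2  q3 
   q3   q3  q0 
(> = start, * = accepting)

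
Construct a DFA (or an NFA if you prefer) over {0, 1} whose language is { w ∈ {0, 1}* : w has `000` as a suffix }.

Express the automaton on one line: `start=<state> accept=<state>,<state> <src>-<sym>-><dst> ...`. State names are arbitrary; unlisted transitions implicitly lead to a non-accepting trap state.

start=q0 accept=q3 q0-0->q1 q0-1->q0 q1-0->q2 q1-1->q0 q2-0->q3 q2-1->q0 q3-0->q3 q3-1->q0

Let each state record the length of the longest suffix of the input read so far that is also a prefix of `000`. q1 means the last symbol is `0`; q2 means the last 2 symbols are `00`; q3 means the last 3 symbols are `000`. Accept only at q3, where the string currently ends in `000`.
With 4 states:
        0   1  
>  q0   q1  q0 
   q1   q2  q0 
   q2   q3  q0 
 * q3   q3  q0 
(> = start, * = accepting)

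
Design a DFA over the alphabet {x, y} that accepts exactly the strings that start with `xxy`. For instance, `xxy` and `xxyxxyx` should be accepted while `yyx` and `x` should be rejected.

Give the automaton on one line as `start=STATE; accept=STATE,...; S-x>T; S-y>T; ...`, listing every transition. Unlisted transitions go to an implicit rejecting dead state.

Walk along `xxy` while the input agrees: from A take `x` to B, and so on. Any deviation drops to the rejecting sink E. Once D is reached the prefix is confirmed and every continuation is accepted.
With 5 states:
       x  y 
>  A   B  E 
   B   C  E 
   C   E  D 
 * D   D  D 
   E   E  E 
(> = start, * = accepting)

start=A; accept=D; A-x>B; A-y>E; B-x>C; B-y>E; C-x>E; C-y>D; D-x>D; D-y>D; E-x>E; E-y>E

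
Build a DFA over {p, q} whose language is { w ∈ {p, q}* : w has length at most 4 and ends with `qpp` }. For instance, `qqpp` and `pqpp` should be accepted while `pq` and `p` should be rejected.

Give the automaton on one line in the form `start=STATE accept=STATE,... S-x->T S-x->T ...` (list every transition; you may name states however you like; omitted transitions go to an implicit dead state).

Run two small machines in parallel and take their product. One (6 states) tracks the input length, saturating at 5; the other (4 states) tracks how much of the suffix `qpp` has currently been matched. Each combined state is a pair, one component from each; accept when both components accept. After merging equivalent states the machine shrinks.
7 states suffice.
        p   q  
>  s0   s1  s2 
   s1   s3  s4 
   s2   s5  s4 
   s3   s3  s3 
   s4   s5  s3 
   s5   s6  s3 
 * s6   s3  s3 
(> = start, * = accepting)

start=s0 accept=s6 s0-p->s1 s0-q->s2 s1-p->s3 s1-q->s4 s2-p->s5 s2-q->s4 s3-p->s3 s3-q->s3 s4-p->s5 s4-q->s3 s5-p->s6 s5-q->s3 s6-p->s3 s6-q->s3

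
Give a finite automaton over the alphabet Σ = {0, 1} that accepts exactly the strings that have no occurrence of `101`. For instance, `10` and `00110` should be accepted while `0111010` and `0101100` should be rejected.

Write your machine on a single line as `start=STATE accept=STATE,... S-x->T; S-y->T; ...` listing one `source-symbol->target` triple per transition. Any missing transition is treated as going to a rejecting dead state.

This is the complement of 'contains `101`'. Use the same substring-matching states — s0 through s3 holding how much of `101` has just been matched — but flip the accepting set: everything except the trap s3 accepts.
4 states suffice.
        0   1  
>* s0   s0  s1 
 * s1   s2  s1 
 * s2   s0  s3 
   s3   s3  s3 
(> = start, * = accepting)

start=s0; accept=s0,s1,s2; s0-0->s0; s0-1->s1; s1-0->s2; s1-1->s1; s2-0->s0; s2-1->s3; s3-0->s3; s3-1->s3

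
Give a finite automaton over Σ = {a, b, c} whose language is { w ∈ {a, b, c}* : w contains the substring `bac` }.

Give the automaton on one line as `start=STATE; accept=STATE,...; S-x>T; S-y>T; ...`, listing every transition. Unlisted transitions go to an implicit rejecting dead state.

Track how much of `bac` has been matched so far: state q0 is no progress, q3 is the absorbing accept state reached once `bac` has occurred. Intermediate states record partial matches; on a mismatch, fall back to the longest reusable overlap.
A 4-state machine:
        a   b   c  
>  q0   q0  q1  q0 
   q1   q2  q1  q0 
   q2   q0  q1  q3 
 * q3   q3  q3  q3 
(> = start, * = accepting)

start=q0; accept=q3; q0-a>q0; q0-b>q1; q0-c>q0; q1-a>q2; q1-b>q1; q1-c>q0; q2-a>q0; q2-b>q1; q2-c>q3; q3-a>q3; q3-b>q3; q3-c>q3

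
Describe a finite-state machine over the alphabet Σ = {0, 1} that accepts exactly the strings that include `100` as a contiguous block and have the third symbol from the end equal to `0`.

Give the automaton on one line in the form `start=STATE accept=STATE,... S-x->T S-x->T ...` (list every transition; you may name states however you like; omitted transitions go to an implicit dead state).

start=s0 accept=s4,s5,s6,s7 s0-0->s0 s0-1->s1 s1-0->s2 s1-1->s1 s2-0->s3 s2-1->s1 s3-0->s4 s3-1->s5 s4-0->s4 s4-1->s5 s5-0->s6 s5-1->s7 s6-0->s3 s6-1->s8 s7-0->s9 s7-1->s10 s8-0->s6 s8-1->s7 s9-0->s3 s9-1->s8 s10-0->s9 s10-1->s10

Handle the two conditions separately and then intersect. One (4 states) tracks whether and how much of `100` has been seen; the other (15 states) tracks the last 3 symbols read. Each combined state is a pair, one component from each; accept when both components accept. Minimizing collapses redundant product states.
An 11-state machine:
          0    1  
>  s0     s0   s1 
   s1     s2   s1 
   s2     s3   s1 
   s3     s4   s5 
 * s4     s4   s5 
 * s5     s6   s7 
 * s6     s3   s8 
 * s7     s9  s10 
   s8     s6   s7 
   s9     s3   s8 
   s10    s9  s10 
(> = start, * = accepting)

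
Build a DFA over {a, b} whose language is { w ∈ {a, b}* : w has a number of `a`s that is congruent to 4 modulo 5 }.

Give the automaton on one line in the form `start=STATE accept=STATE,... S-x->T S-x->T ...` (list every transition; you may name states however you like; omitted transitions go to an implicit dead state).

start=q0 accept=q4 q0-a->q1 q0-b->q0 q1-a->q2 q1-b->q1 q2-a->q3 q2-b->q2 q3-a->q4 q3-b->q3 q4-a->q0 q4-b->q4

The only thing that matters is how many `a`s have appeared, reduced mod 5. Use one state per residue: q0 for 0, …, q4 for 4. Reading `a` moves to the next residue; anything else stays put. q4 is accepting.
With 5 states:
        a   b  
>  q0   q1  q0 
   q1   q2  q1 
   q2   q3  q2 
   q3   q4  q3 
 * q4   q0  q4 
(> = start, * = accepting)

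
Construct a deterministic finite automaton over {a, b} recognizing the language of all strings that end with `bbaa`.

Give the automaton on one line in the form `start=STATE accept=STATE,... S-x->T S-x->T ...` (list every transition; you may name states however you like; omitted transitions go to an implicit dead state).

Let each state record the length of the longest suffix of the input read so far that is also a prefix of `bbaa`. S1 means the last symbol is `b`; S2 means the last 2 symbols are `bb`; S3 means the last 3 symbols are `bba`; S4 means the last 4 symbols are `bbaa`. Accept only at S4, where the string currently ends in `bbaa`.
A 5-state machine:
        a   b  
>  S0   S0  S1 
   S1   S0  S2 
   S2   S3  S2 
   S3   S4  S1 
 * S4   S0  S1 
(> = start, * = accepting)

start=S0 accept=S4 S0-a->S0 S0-b->S1 S1-a->S0 S1-b->S2 S2-a->S3 S2-b->S2 S3-a->S4 S3-b->S1 S4-a->S0 S4-b->S1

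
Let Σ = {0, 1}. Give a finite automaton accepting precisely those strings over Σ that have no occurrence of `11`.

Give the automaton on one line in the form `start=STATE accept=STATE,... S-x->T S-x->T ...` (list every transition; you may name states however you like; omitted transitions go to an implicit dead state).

start=q0 accept=q0,q1 q0-0->q0 q0-1->q1 q1-0->q0 q1-1->q2 q2-0->q2 q2-1->q2

This is the complement of 'contains `11`'. Use the same substring-matching states — q0 through q2 holding how much of `11` has just been matched — but flip the accepting set: everything except the trap q2 accepts.
A 3-state machine:
        0   1  
>* q0   q0  q1 
 * q1   q0  q2 
   q2   q2  q2 
(> = start, * = accepting)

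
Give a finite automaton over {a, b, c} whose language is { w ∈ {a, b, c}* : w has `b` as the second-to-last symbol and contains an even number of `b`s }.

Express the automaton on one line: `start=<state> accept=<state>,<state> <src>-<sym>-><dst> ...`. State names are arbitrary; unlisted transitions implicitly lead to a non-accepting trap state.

Handle the two conditions separately and then intersect. One (13 states) tracks the last 2 symbols read; the other (2 states) tracks the count of `b`s modulo 2. Each combined state is a pair, one component from each; accept when both components accept.
With 22 states:
          a    b    c  
>  q0     q1   q2   q3 
   q1     q4   q5   q6 
   q2     q7   q8   q9 
   q3    q10  q11  q12 
   q4     q4   q5   q6 
   q5     q7   q8   q9 
   q6    q10  q11  q12 
   q7    q13  q14  q15 
 * q8    q16  q17  q18 
   q9    q19  q20  q21 
   q10    q4   q5   q6 
   q11    q7   q8   q9 
   q12   q10  q11  q12 
   q13   q13  q14  q15 
   q14   q16  q17  q18 
   q15   q19  q20  q21 
 * q16    q4   q5   q6 
   q17    q7   q8   q9 
 * q18   q10  q11  q12 
   q19   q13  q14  q15 
   q20   q16  q17  q18 
   q21   q19  q20  q21 
(> = start, * = accepting)

start=q0 accept=q8,q16,q18 q0-a->q1 q0-b->q2 q0-c->q3 q1-a->q4 q1-b->q5 q1-c->q6 q2-a->q7 q2-b->q8 q2-c->q9 q3-a->q10 q3-b->q11 q3-c->q12 q4-a->q4 q4-b->q5 q4-c->q6 q5-a->q7 q5-b->q8 q5-c->q9 q6-a->q10 q6-b->q11 q6-c->q12 q7-a->q13 q7-b->q14 q7-c->q15 q8-a->q16 q8-b->q17 q8-c->q18 q9-a->q19 q9-b->q20 q9-c->q21 q10-a->q4 q10-b->q5 q10-c->q6 q11-a->q7 q11-b->q8 q11-c->q9 q12-a->q10 q12-b->q11 q12-c->q12 q13-a->q13 q13-b->q14 q13-c->q15 q14-a->q16 q14-b->q17 q14-c->q18 q15-a->q19 q15-b->q20 q15-c->q21 q16-a->q4 q16-b->q5 q16-c->q6 q17-a->q7 q17-b->q8 q17-c->q9 q18-a->q10 q18-b->q11 q18-c->q12 q19-a->q13 q19-b->q14 q19-c->q15 q20-a->q16 q20-b->q17 q20-c->q18 q21-a->q19 q21-b->q20 q21-c->q21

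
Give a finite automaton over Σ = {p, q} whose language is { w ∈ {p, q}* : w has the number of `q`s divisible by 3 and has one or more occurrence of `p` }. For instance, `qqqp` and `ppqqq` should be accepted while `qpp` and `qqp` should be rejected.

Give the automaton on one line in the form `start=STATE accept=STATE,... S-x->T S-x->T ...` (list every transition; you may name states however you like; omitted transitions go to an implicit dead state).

Run two small machines in parallel and take their product. One (3 states) tracks the count of `q`s modulo 3; the other (3 states) tracks the count of `p`s, saturating at 2. Each combined state is a pair, one component from each; accept when both components accept.
A 9-state machine:
        p   q  
>  S0   S1  S2 
 * S1   S3  S4 
   S2   S4  S5 
 * S3   S3  S6 
   S4   S6  S7 
   S5   S7  S0 
   S6   S6  S8 
   S7   S8  S1 
   S8   S8  S3 
(> = start, * = accepting)

start=S0 accept=S1,S3 S0-p->S1 S0-q->S2 S1-p->S3 S1-q->S4 S2-p->S4 S2-q->S5 S3-p->S3 S3-q->S6 S4-p->S6 S4-q->S7 S5-p->S7 S5-q->S0 S6-p->S6 S6-q->S8 S7-p->S8 S7-q->S1 S8-p->S8 S8-q->S3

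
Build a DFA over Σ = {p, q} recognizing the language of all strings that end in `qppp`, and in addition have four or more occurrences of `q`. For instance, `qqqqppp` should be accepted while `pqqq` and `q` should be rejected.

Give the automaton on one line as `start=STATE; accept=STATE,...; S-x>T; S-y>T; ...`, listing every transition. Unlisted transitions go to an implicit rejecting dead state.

Run two small machines in parallel and take their product. One (5 states) tracks how much of the suffix `qppp` has currently been matched; the other (6 states) tracks the count of `q`s, saturating at 5. Each combined state is a pair, one component from each; accept when both components accept. After merging equivalent states the machine shrinks.
        p   q  
>  s0   s0  s1 
   s1   s1  s2 
   s2   s2  s3 
   s3   s3  s4 
   s4   s5  s4 
   s5   s6  s4 
   s6   s7  s4 
 * s7   s3  s4 
(> = start, * = accepting)

start=s0; accept=s7; s0-p>s0; s0-q>s1; s1-p>s1; s1-q>s2; s2-p>s2; s2-q>s3; s3-p>s3; s3-q>s4; s4-p>s5; s4-q>s4; s5-p>s6; s5-q>s4; s6-p>s7; s6-q>s4; s7-p>s3; s7-q>s4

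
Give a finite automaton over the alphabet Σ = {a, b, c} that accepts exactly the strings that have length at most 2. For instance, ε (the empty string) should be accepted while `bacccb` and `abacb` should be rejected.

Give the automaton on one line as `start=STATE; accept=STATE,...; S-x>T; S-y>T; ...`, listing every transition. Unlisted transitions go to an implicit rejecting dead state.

Count input length up to 3: every symbol moves from S0 toward S3, which means 'more than 2' and absorbs. Accept from {S0, S1, S2}.
A 4-state machine:
        a   b   c  
>* S0   S1  S1  S1 
 * S1   S2  S2  S2 
 * S2   S3  S3  S3 
   S3   S3  S3  S3 
(> = start, * = accepting)

start=S0; accept=S0,S1,S2; S0-a>S1; S0-b>S1; S0-c>S1; S1-a>S2; S1-b>S2; S1-c>S2; S2-a>S3; S2-b>S3; S2-c>S3; S3-a>S3; S3-b>S3; S3-c>S3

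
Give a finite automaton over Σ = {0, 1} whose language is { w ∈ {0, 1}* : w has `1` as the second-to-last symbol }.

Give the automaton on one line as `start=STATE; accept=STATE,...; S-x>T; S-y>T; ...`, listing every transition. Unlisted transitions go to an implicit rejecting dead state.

Because acceptance depends on a position counted from the end, the machine has to buffer the most recent 2 symbols. Make each state the string of the last up-to-2 symbols read; on input `x` shift the window left and append `x`. Accept when the buffered window has length 2 and begins with `1`.
A 7-state machine:
        0   1  
>  q0   q1  q2 
   q1   q3  q4 
   q2   q5  q6 
   q3   q3  q4 
   q4   q5  q6 
 * q5   q3  q4 
 * q6   q5  q6 
(> = start, * = accepting)

start=q0; accept=q5,q6; q0-0>q1; q0-1>q2; q1-0>q3; q1-1>q4; q2-0>q5; q2-1>q6; q3-0>q3; q3-1>q4; q4-0>q5; q4-1>q6; q5-0>q3; q5-1>q4; q6-0>q5; q6-1>q6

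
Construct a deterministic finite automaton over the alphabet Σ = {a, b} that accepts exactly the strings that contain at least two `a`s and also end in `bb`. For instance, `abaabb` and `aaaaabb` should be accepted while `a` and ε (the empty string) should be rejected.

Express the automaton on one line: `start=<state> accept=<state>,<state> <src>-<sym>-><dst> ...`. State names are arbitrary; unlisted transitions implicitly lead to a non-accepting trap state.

start=q0 accept=q4 q0-a->q1 q0-b->q0 q1-a->q2 q1-b->q1 q2-a->q2 q2-b->q3 q3-a->q2 q3-b->q4 q4-a->q2 q4-b->q4

Handle the two conditions separately and then intersect. The first has 4 states tracking the count of `a`s, saturating at 3; the second has 3 states tracking how much of the suffix `bb` has currently been matched. A product state is a pair (one from each), accepting exactly when both do. Equivalent product states are then merged.
With 5 states:
        a   b  
>  q0   q1  q0 
   q1   q2  q1 
   q2   q2  q3 
   q3   q2  q4 
 * q4   q2  q4 
(> = start, * = accepting)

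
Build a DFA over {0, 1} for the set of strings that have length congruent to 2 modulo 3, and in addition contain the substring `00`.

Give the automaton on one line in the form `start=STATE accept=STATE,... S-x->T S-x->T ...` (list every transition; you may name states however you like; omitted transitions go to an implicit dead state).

start=s0 accept=s3 s0-0->s1 s0-1->s2 s1-0->s3 s1-1->s4 s2-0->s5 s2-1->s4 s3-0->s6 s3-1->s6 s4-0->s7 s4-1->s0 s5-0->s6 s5-1->s0 s6-0->s8 s6-1->s8 s7-0->s8 s7-1->s2 s8-0->s3 s8-1->s3

Handle the two conditions separately and then intersect. One (3 states) tracks the input length modulo 3; the other (3 states) tracks whether and how much of `00` has been seen. Each combined state is a pair, one component from each; accept when both components accept.
With 9 states:
        0   1  
>  s0   s1  s2 
   s1   s3  s4 
   s2   s5  s4 
 * s3   s6  s6 
   s4   s7  s0 
   s5   s6  s0 
   s6   s8  s8 
   s7   s8  s2 
   s8   s3  s3 
(> = start, * = accepting)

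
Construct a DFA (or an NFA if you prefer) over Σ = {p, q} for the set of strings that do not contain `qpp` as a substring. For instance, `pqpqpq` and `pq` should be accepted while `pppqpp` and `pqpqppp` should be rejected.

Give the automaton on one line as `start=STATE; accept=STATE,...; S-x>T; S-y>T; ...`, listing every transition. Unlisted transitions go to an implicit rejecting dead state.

start=A; accept=A,B,C; A-p>A; A-q>B; B-p>C; B-q>B; C-p>D; C-q>B; D-p>D; D-q>D

This is the complement of 'contains `qpp`'. Use the same substring-matching states — A through D holding how much of `qpp` has just been matched — but flip the accepting set: everything except the trap D accepts.
       p  q 
>* A   A  B 
 * B   C  B 
 * C   D  B 
   D   D  D 
(> = start, * = accepting)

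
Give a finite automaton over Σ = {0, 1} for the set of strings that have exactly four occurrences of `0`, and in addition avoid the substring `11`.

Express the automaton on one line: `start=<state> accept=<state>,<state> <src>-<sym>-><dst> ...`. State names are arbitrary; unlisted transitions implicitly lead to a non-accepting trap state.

Build one automaton per condition and run them in lockstep. One (6 states) tracks the count of `0`s, saturating at 5; the other (3 states) tracks partial matches of the forbidden pattern `11`. Each combined state is a pair, one component from each; accept when both components accept. Equivalent product states are then merged.
With 11 states:
       0  1 
>  A   B  C 
   B   D  E 
   C   B  F 
   D   G  H 
   E   D  F 
   F   F  F 
   G   I  J 
   H   G  F 
 * I   F  K 
   J   I  F 
 * K   F  F 
(> = start, * = accepting)

start=A accept=I,K A-0->B A-1->C B-0->D B-1->E C-0->B C-1->F D-0->G D-1->H E-0->D E-1->F F-0->F F-1->F G-0->I G-1->J H-0->G H-1->F I-0->F I-1->K J-0->I J-1->F K-0->F K-1->F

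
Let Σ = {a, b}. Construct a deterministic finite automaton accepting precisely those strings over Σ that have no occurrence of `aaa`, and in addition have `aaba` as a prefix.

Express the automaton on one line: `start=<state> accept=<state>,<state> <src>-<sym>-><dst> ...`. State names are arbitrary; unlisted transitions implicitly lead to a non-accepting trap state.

Run two small machines in parallel and take their product. The first has 4 states tracking partial matches of the forbidden pattern `aaa`; the second has 6 states tracking whether the input so far still matches the prefix `aaba`. A product state is a pair (one from each), accepting exactly when both do.
12 states suffice.
          a    b  
>  q0     q1   q2 
   q1     q3   q2 
   q2     q4   q2 
   q3     q5   q6 
   q4     q7   q2 
   q5     q5   q5 
   q6     q8   q2 
   q7     q5   q2 
 * q8     q9  q10 
 * q9    q11  q10 
 * q10    q8  q10 
   q11   q11  q11 
(> = start, * = accepting)

start=q0 accept=q8,q9,q10 q0-a->q1 q0-b->q2 q1-a->q3 q1-b->q2 q2-a->q4 q2-b->q2 q3-a->q5 q3-b->q6 q4-a->q7 q4-b->q2 q5-a->q5 q5-b->q5 q6-a->q8 q6-b->q2 q7-a->q5 q7-b->q2 q8-a->q9 q8-b->q10 q9-a->q11 q9-b->q10 q10-a->q8 q10-b->q10 q11-a->q11 q11-b->q11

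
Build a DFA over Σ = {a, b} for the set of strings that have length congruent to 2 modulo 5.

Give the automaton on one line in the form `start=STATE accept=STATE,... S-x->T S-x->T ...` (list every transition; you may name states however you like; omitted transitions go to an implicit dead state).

Count input length modulo 5: every symbol advances one step around the cycle q0 → q1 → q2 → q3 → q4 → q0. Accept at q2.
        a   b  
>  q0   q1  q1 
   q1   q2  q2 
 * q2   q3  q3 
   q3   q4  q4 
   q4   q0  q0 
(> = start, * = accepting)

start=q0 accept=q2 q0-a->q1 q0-b->q1 q1-a->q2 q1-b->q2 q2-a->q3 q2-b->q3 q3-a->q4 q3-b->q4 q4-a->q0 q4-b->q0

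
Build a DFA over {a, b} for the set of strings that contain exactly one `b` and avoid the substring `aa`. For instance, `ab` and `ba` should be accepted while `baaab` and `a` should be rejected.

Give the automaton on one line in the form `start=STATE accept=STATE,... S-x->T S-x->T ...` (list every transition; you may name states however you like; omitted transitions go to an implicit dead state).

start=S0 accept=S2,S4 S0-a->S1 S0-b->S2 S1-a->S3 S1-b->S2 S2-a->S4 S2-b->S5 S3-a->S3 S3-b->S6 S4-a->S6 S4-b->S5 S5-a->S7 S5-b->S5 S6-a->S6 S6-b->S8 S7-a->S8 S7-b->S5 S8-a->S8 S8-b->S8

Handle the two conditions separately and then intersect. The first has 3 states tracking the count of `b`s, saturating at 2; the second has 3 states tracking partial matches of the forbidden pattern `aa`. A product state is a pair (one from each), accepting exactly when both do.
        a   b  
>  S0   S1  S2 
   S1   S3  S2 
 * S2   S4  S5 
   S3   S3  S6 
 * S4   S6  S5 
   S5   S7  S5 
   S6   S6  S8 
   S7   S8  S5 
   S8   S8  S8 
(> = start, * = accepting)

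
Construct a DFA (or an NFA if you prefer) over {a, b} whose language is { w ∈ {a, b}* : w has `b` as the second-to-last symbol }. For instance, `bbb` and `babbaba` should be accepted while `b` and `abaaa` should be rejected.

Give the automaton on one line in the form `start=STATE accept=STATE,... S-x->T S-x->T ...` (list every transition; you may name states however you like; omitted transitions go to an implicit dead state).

start=s0 accept=s5,s6 s0-a->s1 s0-b->s2 s1-a->s3 s1-b->s4 s2-a->s5 s2-b->s6 s3-a->s3 s3-b->s4 s4-a->s5 s4-b->s6 s5-a->s3 s5-b->s4 s6-a->s5 s6-b->s6

Because acceptance depends on a position counted from the end, the machine has to buffer the most recent 2 symbols. Make each state the string of the last up-to-2 symbols read; on input `x` shift the window left and append `x`. Accept when the buffered window has length 2 and begins with `b`.
A 7-state machine:
        a   b  
>  s0   s1  s2 
   s1   s3  s4 
   s2   s5  s6 
   s3   s3  s4 
   s4   s5  s6 
 * s5   s3  s4 
 * s6   s5  s6 
(> = start, * = accepting)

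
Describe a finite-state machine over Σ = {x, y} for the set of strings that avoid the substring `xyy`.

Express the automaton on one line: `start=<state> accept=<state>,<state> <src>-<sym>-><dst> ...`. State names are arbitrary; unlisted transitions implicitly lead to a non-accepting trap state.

start=S0 accept=S0,S1,S2 S0-x->S1 S0-y->S0 S1-x->S1 S1-y->S2 S2-x->S1 S2-y->S3 S3-x->S3 S3-y->S3

Track partial matches of the forbidden pattern `xyy`. State S3 is a dead state reached once `xyy` has occurred; every other state accepts. S0 means no part of `xyy` is currently matched.
        x   y  
>* S0   S1  S0 
 * S1   S1  S2 
 * S2   S1  S3 
   S3   S3  S3 
(> = start, * = accepting)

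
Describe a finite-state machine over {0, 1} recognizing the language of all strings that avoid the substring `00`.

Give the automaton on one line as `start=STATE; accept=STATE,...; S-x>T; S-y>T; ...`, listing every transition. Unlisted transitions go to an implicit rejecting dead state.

This is the complement of 'contains `00`'. Use the same substring-matching states — q0 through q2 holding how much of `00` has just been matched — but flip the accepting set: everything except the trap q2 accepts.
With 3 states:
        0   1  
>* q0   q1  q0 
 * q1   q2  q0 
   q2   q2  q2 
(> = start, * = accepting)

start=q0; accept=q0,q1; q0-0>q1; q0-1>q0; q1-0>q2; q1-1>q0; q2-0>q2; q2-1>q2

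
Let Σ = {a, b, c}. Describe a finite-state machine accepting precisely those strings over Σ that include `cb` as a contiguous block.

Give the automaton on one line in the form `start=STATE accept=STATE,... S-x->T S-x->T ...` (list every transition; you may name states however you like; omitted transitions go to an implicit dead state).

start=q0 accept=q2 q0-a->q0 q0-b->q0 q0-c->q1 q1-a->q0 q1-b->q2 q1-c->q1 q2-a->q2 q2-b->q2 q2-c->q2

States q0..q1 record the length of the longest prefix of `cb` that matches the current input suffix. Reaching q2 means `cb` has been seen, and we stay there forever. Accept from q2.
A 3-state machine:
        a   b   c  
>  q0   q0  q0  q1 
   q1   q0  q2  q1 
 * q2   q2  q2  q2 
(> = start, * = accepting)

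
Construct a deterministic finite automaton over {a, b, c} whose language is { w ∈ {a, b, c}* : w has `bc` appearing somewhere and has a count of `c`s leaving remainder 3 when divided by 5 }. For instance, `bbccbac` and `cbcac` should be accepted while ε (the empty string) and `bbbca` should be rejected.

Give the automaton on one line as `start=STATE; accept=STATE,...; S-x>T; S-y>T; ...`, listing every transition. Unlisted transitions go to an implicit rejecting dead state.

Run two small machines in parallel and take their product. The first has 3 states tracking whether and how much of `bc` has been seen; the second has 5 states tracking the count of `c`s modulo 5. A product state is a pair (one from each), accepting exactly when both do.
With 15 states:
          a    b    c  
>  q0     q0   q1   q2 
   q1     q0   q1   q3 
   q2     q2   q4   q5 
   q3     q3   q3   q6 
   q4     q2   q4   q6 
   q5     q5   q7   q8 
   q6     q6   q6   q9 
   q7     q5   q7   q9 
   q8     q8  q10  q11 
 * q9     q9   q9  q12 
   q10    q8  q10  q12 
   q11   q11  q13   q0 
   q12   q12  q12  q14 
   q13   q11  q13  q14 
   q14   q14  q14   q3 
(> = start, * = accepting)

start=q0; accept=q9; q0-a>q0; q0-b>q1; q0-c>q2; q1-a>q0; q1-b>q1; q1-c>q3; q2-a>q2; q2-b>q4; q2-c>q5; q3-a>q3; q3-b>q3; q3-c>q6; q4-a>q2; q4-b>q4; q4-c>q6; q5-a>q5; q5-b>q7; q5-c>q8; q6-a>q6; q6-b>q6; q6-c>q9; q7-a>q5; q7-b>q7; q7-c>q9; q8-a>q8; q8-b>q10; q8-c>q11; q9-a>q9; q9-b>q9; q9-c>q12; q10-a>q8; q10-b>q10; q10-c>q12; q11-a>q11; q11-b>q13; q11-c>q0; q12-a>q12; q12-b>q12; q12-c>q14; q13-a>q11; q13-b>q13; q13-c>q14; q14-a>q14; q14-b>q14; q14-c>q3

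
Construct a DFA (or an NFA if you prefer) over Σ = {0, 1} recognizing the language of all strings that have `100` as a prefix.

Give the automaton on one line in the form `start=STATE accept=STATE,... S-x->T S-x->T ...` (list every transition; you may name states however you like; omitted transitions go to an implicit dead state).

Walk along `100` while the input agrees: from A take `1` to B, and so on. Any deviation drops to the rejecting sink E. Once D is reached the prefix is confirmed and every continuation is accepted.
       0  1 
>  A   E  B 
   B   C  E 
   C   D  E 
 * D   D  D 
   E   E  E 
(> = start, * = accepting)

start=A accept=D A-0->E A-1->B B-0->C B-1->E C-0->D C-1->E D-0->D D-1->D E-0->E E-1->E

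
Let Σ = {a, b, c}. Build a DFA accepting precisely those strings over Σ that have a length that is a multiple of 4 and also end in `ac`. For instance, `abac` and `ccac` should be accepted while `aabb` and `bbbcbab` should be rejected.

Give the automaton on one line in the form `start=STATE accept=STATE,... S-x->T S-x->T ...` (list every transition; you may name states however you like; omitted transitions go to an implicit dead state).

start=q0 accept=q10 q0-a->q1 q0-b->q2 q0-c->q2 q1-a->q3 q1-b->q4 q1-c->q5 q2-a->q3 q2-b->q4 q2-c->q4 q3-a->q6 q3-b->q7 q3-c->q8 q4-a->q6 q4-b->q7 q4-c->q7 q5-a->q6 q5-b->q7 q5-c->q7 q6-a->q9 q6-b->q0 q6-c->q10 q7-a->q9 q7-b->q0 q7-c->q0 q8-a->q9 q8-b->q0 q8-c->q0 q9-a->q1 q9-b->q2 q9-c->q11 q10-a->q1 q10-b->q2 q10-c->q2 q11-a->q3 q11-b->q4 q11-c->q4

Handle the two conditions separately and then intersect. The first has 4 states tracking the input length modulo 4; the second has 3 states tracking how much of the suffix `ac` has currently been matched. A product state is a pair (one from each), accepting exactly when both do.
A 12-state machine:
          a    b    c  
>  q0     q1   q2   q2 
   q1     q3   q4   q5 
   q2     q3   q4   q4 
   q3     q6   q7   q8 
   q4     q6   q7   q7 
   q5     q6   q7   q7 
   q6     q9   q0  q10 
   q7     q9   q0   q0 
   q8     q9   q0   q0 
   q9     q1   q2  q11 
 * q10    q1   q2   q2 
   q11    q3   q4   q4 
(> = start, * = accepting)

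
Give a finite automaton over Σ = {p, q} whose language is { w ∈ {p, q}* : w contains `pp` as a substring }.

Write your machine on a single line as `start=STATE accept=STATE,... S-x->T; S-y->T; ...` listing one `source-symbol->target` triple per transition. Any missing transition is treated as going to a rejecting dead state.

States s0..s1 record the length of the longest prefix of `pp` that matches the current input suffix. Reaching s2 means `pp` has been seen, and we stay there forever. Accept from s2.
With 3 states:
        p   q  
>  s0   s1  s0 
   s1   s2  s0 
 * s2   s2  s2 
(> = start, * = accepting)

start=s0; accept=s2; s0-p->s1; s0-q->s0; s1-p->s2; s1-q->s0; s2-p->s2; s2-q->s2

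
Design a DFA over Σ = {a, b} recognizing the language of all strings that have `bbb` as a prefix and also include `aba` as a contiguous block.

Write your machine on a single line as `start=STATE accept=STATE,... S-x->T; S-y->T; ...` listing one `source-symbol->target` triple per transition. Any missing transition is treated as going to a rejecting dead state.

start=S0; accept=S7; S0-a->S1; S0-b->S2; S1-a->S1; S1-b->S1; S2-a->S1; S2-b->S3; S3-a->S1; S3-b->S4; S4-a->S5; S4-b->S4; S5-a->S5; S5-b->S6; S6-a->S7; S6-b->S4; S7-a->S7; S7-b->S7

Handle the two conditions separately and then intersect. The first has 5 states tracking whether the input so far still matches the prefix `bbb`; the second has 4 states tracking whether and how much of `aba` has been seen. A product state is a pair (one from each), accepting exactly when both do. Minimizing collapses redundant product states.
With 8 states:
        a   b  
>  S0   S1  S2 
   S1   S1  S1 
   S2   S1  S3 
   S3   S1  S4 
   S4   S5  S4 
   S5   S5  S6 
   S6   S7  S4 
 * S7   S7  S7 
(> = start, * = accepting)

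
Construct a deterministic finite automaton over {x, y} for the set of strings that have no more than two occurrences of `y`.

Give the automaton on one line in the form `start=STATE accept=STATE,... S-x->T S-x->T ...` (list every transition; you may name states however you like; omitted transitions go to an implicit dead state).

Only the number of `y`s matters, and only up to 3. Make a chain A → B → C → D advanced by each `y` (with D absorbing); every other symbol self-loops. The accepting set is {A, B, C}.
4 states suffice.
       x  y 
>* A   A  B 
 * B   B  C 
 * C   C  D 
   D   D  D 
(> = start, * = accepting)

start=A accept=A,B,C A-x->A A-y->B B-x->B B-y->C C-x->C C-y->D D-x->D D-y->D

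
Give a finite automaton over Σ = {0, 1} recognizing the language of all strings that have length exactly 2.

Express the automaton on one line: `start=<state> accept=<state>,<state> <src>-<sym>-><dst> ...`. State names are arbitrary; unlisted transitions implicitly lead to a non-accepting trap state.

start=S0 accept=S2 S0-0->S1 S0-1->S1 S1-0->S2 S1-1->S2 S2-0->S3 S2-1->S3 S3-0->S3 S3-1->S3

Count input length up to 3: every symbol moves from S0 toward S3, which means 'more than 2' and absorbs. Accept from {S2}.
With 4 states:
        0   1  
>  S0   S1  S1 
   S1   S2  S2 
 * S2   S3  S3 
   S3   S3  S3 
(> = start, * = accepting)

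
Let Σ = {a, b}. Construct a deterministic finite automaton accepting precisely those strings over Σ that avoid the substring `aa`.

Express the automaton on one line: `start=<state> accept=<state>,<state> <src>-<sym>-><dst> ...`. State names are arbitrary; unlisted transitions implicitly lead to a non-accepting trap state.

start=q0 accept=q0,q1 q0-a->q1 q0-b->q0 q1-a->q2 q1-b->q0 q2-a->q2 q2-b->q2

This is the complement of 'contains `aa`'. Use the same substring-matching states — q0 through q2 holding how much of `aa` has just been matched — but flip the accepting set: everything except the trap q2 accepts.
        a   b  
>* q0   q1  q0 
 * q1   q2  q0 
   q2   q2  q2 
(> = start, * = accepting)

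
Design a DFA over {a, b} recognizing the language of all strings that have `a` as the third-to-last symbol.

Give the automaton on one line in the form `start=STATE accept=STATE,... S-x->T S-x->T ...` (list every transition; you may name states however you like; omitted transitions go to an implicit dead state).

A DFA must remember the last 3 symbols (since which symbol is third-to-last isn't known until the input ends). Use one state per possible window of the last ≤3 symbols; accept from those whose window starts with `a`.
A 15-state machine:
          a    b  
>  S0     S1   S2 
   S1     S3   S4 
   S2     S5   S6 
   S3     S7   S8 
   S4     S9  S10 
   S5    S11  S12 
   S6    S13  S14 
 * S7     S7   S8 
 * S8     S9  S10 
 * S9    S11  S12 
 * S10   S13  S14 
   S11    S7   S8 
   S12    S9  S10 
   S13   S11  S12 
   S14   S13  S14 
(> = start, * = accepting)

start=S0 accept=S7,S8,S9,S10 S0-a->S1 S0-b->S2 S1-a->S3 S1-b->S4 S2-a->S5 S2-b->S6 S3-a->S7 S3-b->S8 S4-a->S9 S4-b->S10 S5-a->S11 S5-b->S12 S6-a->S13 S6-b->S14 S7-a->S7 S7-b->S8 S8-a->S9 S8-b->S10 S9-a->S11 S9-b->S12 S10-a->S13 S10-b->S14 S11-a->S7 S11-b->S8 S12-a->S9 S12-b->S10 S13-a->S11 S13-b->S12 S14-a->S13 S14-b->S14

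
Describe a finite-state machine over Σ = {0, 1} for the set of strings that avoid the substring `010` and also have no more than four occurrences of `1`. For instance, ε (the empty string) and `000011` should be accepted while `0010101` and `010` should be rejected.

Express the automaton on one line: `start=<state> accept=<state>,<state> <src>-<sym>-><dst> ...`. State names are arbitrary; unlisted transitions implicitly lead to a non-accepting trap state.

Build one automaton per condition and run them in lockstep. The first has 4 states tracking partial matches of the forbidden pattern `010`; the second has 6 states tracking the count of `1`s, saturating at 5. A product state is a pair (one from each), accepting exactly when both do. Minimizing collapses redundant product states.
With 14 states:
          0    1  
>* q0     q1   q2 
 * q1     q1   q3 
 * q2     q4   q5 
 * q3     q6   q5 
 * q4     q4   q7 
 * q5     q8   q9 
   q6     q6   q6 
 * q7     q6   q9 
 * q8     q8  q10 
 * q9    q11  q12 
 * q10    q6  q12 
 * q11   q11  q13 
 * q12   q12   q6 
 * q13    q6   q6 
(> = start, * = accepting)

start=q0 accept=q0,q1,q2,q3,q4,q5,q7,q8,q9,q10,q11,q12,q13 q0-0->q1 q0-1->q2 q1-0->q1 q1-1->q3 q2-0->q4 q2-1->q5 q3-0->q6 q3-1->q5 q4-0->q4 q4-1->q7 q5-0->q8 q5-1->q9 q6-0->q6 q6-1->q6 q7-0->q6 q7-1->q9 q8-0->q8 q8-1->q10 q9-0->q11 q9-1->q12 q10-0->q6 q10-1->q12 q11-0->q11 q11-1->q13 q12-0->q12 q12-1->q6 q13-0->q6 q13-1->q6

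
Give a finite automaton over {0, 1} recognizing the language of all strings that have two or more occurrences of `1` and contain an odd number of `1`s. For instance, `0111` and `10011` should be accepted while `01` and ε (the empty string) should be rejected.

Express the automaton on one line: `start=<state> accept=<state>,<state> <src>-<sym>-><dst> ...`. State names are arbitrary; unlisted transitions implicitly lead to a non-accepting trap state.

Run two small machines in parallel and take their product. The first has 4 states tracking the count of `1`s, saturating at 3; the second has 2 states tracking the count of `1`s modulo 2. A product state is a pair (one from each), accepting exactly when both do.
5 states suffice.
        0   1  
>  q0   q0  q1 
   q1   q1  q2 
   q2   q2  q3 
 * q3   q3  q4 
   q4   q4  q3 
(> = start, * = accepting)

start=q0 accept=q3 q0-0->q0 q0-1->q1 q1-0->q1 q1-1->q2 q2-0->q2 q2-1->q3 q3-0->q3 q3-1->q4 q4-0->q4 q4-1->q3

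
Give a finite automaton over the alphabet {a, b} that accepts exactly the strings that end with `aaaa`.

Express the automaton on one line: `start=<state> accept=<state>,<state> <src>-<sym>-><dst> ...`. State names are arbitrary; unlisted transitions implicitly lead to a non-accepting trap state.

Let each state record the length of the longest suffix of the input read so far that is also a prefix of `aaaa`. q1 means the last symbol is `a`; q2 means the last 2 symbols are `aa`; q3 means the last 3 symbols are `aaa`; q4 means the last 4 symbols are `aaaa`. Accept only at q4, where the string currently ends in `aaaa`.
5 states suffice.
        a   b  
>  q0   q1  q0 
   q1   q2  q0 
   q2   q3  q0 
   q3   q4  q0 
 * q4   q4  q0 
(> = start, * = accepting)

start=q0 accept=q4 q0-a->q1 q0-b->q0 q1-a->q2 q1-b->q0 q2-a->q3 q2-b->q0 q3-a->q4 q3-b->q0 q4-a->q4 q4-b->q0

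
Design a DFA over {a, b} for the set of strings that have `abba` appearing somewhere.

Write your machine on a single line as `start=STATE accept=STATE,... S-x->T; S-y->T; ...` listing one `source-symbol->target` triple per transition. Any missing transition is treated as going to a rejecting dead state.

start=S0; accept=S4; S0-a->S1; S0-b->S0; S1-a->S1; S1-b->S2; S2-a->S1; S2-b->S3; S3-a->S4; S3-b->S0; S4-a->S4; S4-b->S4

States S0..S3 record the length of the longest prefix of `abba` that matches the current input suffix. Reaching S4 means `abba` has been seen, and we stay there forever. Accept from S4.
With 5 states:
        a   b  
>  S0   S1  S0 
   S1   S1  S2 
   S2   S1  S3 
   S3   S4  S0 
 * S4   S4  S4 
(> = start, * = accepting)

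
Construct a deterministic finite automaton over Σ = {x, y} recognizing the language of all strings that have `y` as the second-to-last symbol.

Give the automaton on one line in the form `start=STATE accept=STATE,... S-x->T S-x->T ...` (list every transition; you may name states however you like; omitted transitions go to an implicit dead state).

start=A accept=F,G A-x->B A-y->C B-x->D B-y->E C-x->F C-y->G D-x->D D-y->E E-x->F E-y->G F-x->D F-y->E G-x->F G-y->G

Because acceptance depends on a position counted from the end, the machine has to buffer the most recent 2 symbols. Make each state the string of the last up-to-2 symbols read; on input `x` shift the window left and append `x`. Accept when the buffered window has length 2 and begins with `y`.
A 7-state machine:
       x  y 
>  A   B  C 
   B   D  E 
   C   F  G 
   D   D  E 
   E   F  G 
 * F   D  E 
 * G   F  G 
(> = start, * = accepting)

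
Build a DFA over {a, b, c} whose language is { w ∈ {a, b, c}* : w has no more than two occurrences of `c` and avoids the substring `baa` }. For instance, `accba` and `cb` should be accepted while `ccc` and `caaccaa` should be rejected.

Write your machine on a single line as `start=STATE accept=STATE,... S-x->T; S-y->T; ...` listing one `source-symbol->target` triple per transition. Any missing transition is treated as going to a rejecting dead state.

Handle the two conditions separately and then intersect. The first has 4 states tracking the count of `c`s, saturating at 3; the second has 4 states tracking partial matches of the forbidden pattern `baa`. A product state is a pair (one from each), accepting exactly when both do.
16 states suffice.
          a    b    c  
>* s0     s0   s1   s2 
 * s1     s3   s1   s2 
 * s2     s2   s4   s5 
 * s3     s6   s1   s2 
 * s4     s7   s4   s5 
 * s5     s5   s8   s9 
   s6     s6   s6  s10 
 * s7    s10   s4   s5 
 * s8    s11   s8   s9 
   s9     s9  s12   s9 
   s10   s10  s10  s13 
 * s11   s13   s8   s9 
   s12   s14  s12   s9 
   s13   s13  s13  s15 
   s14   s15  s12   s9 
   s15   s15  s15  s15 
(> = start, * = accepting)

start=s0; accept=s0,s1,s2,s3,s4,s5,s7,s8,s11; s0-a->s0; s0-b->s1; s0-c->s2; s1-a->s3; s1-b->s1; s1-c->s2; s2-a->s2; s2-b->s4; s2-c->s5; s3-a->s6; s3-b->s1; s3-c->s2; s4-a->s7; s4-b->s4; s4-c->s5; s5-a->s5; s5-b->s8; s5-c->s9; s6-a->s6; s6-b->s6; s6-c->s10; s7-a->s10; s7-b->s4; s7-c->s5; s8-a->s11; s8-b->s8; s8-c->s9; s9-a->s9; s9-b->s12; s9-c->s9; s10-a->s10; s10-b->s10; s10-c->s13; s11-a->s13; s11-b->s8; s11-c->s9; s12-a->s14; s12-b->s12; s12-c->s9; s13-a->s13; s13-b->s13; s13-c->s15; s14-a->s15; s14-b->s12; s14-c->s9; s15-a->s15; s15-b->s15; s15-c->s15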